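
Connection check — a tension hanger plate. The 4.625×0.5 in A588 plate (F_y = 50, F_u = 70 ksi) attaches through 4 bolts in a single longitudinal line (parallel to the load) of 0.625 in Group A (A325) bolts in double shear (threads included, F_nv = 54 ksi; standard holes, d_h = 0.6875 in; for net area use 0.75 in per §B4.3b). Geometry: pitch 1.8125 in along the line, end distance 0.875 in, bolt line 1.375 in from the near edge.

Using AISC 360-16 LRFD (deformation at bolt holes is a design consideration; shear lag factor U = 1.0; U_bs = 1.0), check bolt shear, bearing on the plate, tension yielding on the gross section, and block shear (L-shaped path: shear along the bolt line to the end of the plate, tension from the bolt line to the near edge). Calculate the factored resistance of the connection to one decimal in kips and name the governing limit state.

Bolt shear: A_b = π(0.625)²/4 = 0.3068 in². φR_n = 0.75 × 54 × 0.3068 × 4 × 2 = 99.4 kips.
Bearing (0.5 in plate, F_u = 70 ksi): end bolts L_c = 0.875 − 0.6875/2 = 0.53125, R_n = min(1.2×0.53125×0.5×70, 2.4×0.625×0.5×70) = 22.313 kips/bolt; interior L_c = 1.8125 − 0.6875 = 1.125, R_n = 47.25 kips/bolt. φR_n = 0.75 × (1×22.313 + 3×47.25) = 123.0 kips.
Tension yield (gross): A_g = 4.625×0.5 = 2.3125 in². φR_n = 0.90 × 50 × 2.3125 = 104.1 kips.
Block shear: shear path 1×[0.875+3×1.8125] = 1×6.3125 in, A_gv = 3.1563, A_nv = 1×(6.3125 − 3.5×0.75)×0.5 = 1.8438 in²; tension to near edge: (1.375 − 0.5×0.75)×0.5 = 0.5 in². R_n = min(0.6×70×1.8438, 0.6×50×3.1563) + 1.0×70×0.5 = min(77.44, 94.689) + 35 = 112.44 kips. φR_n = 0.75 × 112.44 = 84.3 kips.
Governing: min(99.4, 123.0, 104.1, 84.3) = 84.3 kips → block shear.

84.3 kips (block shear governs)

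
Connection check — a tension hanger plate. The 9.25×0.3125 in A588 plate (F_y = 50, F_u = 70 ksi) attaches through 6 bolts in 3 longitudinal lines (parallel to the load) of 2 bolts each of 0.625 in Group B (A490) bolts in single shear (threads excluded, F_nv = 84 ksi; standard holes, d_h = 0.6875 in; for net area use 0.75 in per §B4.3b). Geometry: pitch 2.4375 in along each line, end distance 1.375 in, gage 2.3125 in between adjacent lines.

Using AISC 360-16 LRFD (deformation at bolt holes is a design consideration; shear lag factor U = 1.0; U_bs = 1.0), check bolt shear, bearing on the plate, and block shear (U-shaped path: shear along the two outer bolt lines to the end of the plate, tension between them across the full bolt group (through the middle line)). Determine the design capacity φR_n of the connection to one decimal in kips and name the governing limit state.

104.2 kips (block shear governs)

Bolt shear: A_b = π(0.625)²/4 = 0.3068 in². φR_n = 0.75 × 84 × 0.3068 × 6 × 1 = 116.0 kips.
Bearing (0.3125 in plate, F_u = 70 ksi): end bolts L_c = 1.375 − 0.6875/2 = 1.03125, R_n = min(1.2×1.03125×0.3125×70, 2.4×0.625×0.3125×70) = 27.07 kips/bolt; interior L_c = 2.4375 − 0.6875 = 1.75, R_n = 32.813 kips/bolt. φR_n = 0.75 × (3×27.07 + 3×32.813) = 134.7 kips.
Block shear: shear path 2×[1.375+1×2.4375] = 2×3.8125 in, A_gv = 2.3828, A_nv = 2×(3.8125 − 1.5×0.75)×0.3125 = 1.6797 in²; tension across gage: (4.625 − 2×0.75)×0.3125 = 0.97656 in². R_n = min(0.6×70×1.6797, 0.6×50×2.3828) + 1.0×70×0.97656 = min(70.547, 71.484) + 68.359 = 138.91 kips. φR_n = 0.75 × 138.91 = 104.2 kips.
Governing: min(116.0, 134.7, 104.2) = 104.2 kips → block shear.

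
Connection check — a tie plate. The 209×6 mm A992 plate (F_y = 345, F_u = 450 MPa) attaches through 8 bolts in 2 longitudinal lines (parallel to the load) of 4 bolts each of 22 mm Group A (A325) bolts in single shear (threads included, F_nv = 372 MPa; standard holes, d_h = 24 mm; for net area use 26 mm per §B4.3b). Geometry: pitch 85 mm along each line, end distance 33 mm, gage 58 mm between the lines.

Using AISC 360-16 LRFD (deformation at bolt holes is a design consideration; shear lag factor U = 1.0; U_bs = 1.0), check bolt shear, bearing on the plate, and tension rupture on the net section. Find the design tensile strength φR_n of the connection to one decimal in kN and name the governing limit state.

Bolt shear: A_b = π(22)²/4 = 380.13 mm². φR_n = 0.75 × 372 × 380.13 × 8 × 1 = 848.5 kN.
Bearing (6 mm plate, F_u = 450 MPa): end bolts L_c = 33 − 24/2 = 21, R_n = min(1.2×21×6×450, 2.4×22×6×450) = 68.04 kN/bolt; interior L_c = 85 − 24 = 61, R_n = 142.56 kN/bolt. φR_n = 0.75 × (2×68.04 + 6×142.56) = 743.6 kN.
Tension rupture (net): A_n = (209 − 2×26)×6 = 942 mm² (U = 1.0, A_e = A_n). φR_n = 0.75 × 450 × 942 = 317.9 kN.
Governing: min(848.5, 743.6, 317.9) = 317.9 kN → net-section rupture.

317.9 kN (net-section rupture governs)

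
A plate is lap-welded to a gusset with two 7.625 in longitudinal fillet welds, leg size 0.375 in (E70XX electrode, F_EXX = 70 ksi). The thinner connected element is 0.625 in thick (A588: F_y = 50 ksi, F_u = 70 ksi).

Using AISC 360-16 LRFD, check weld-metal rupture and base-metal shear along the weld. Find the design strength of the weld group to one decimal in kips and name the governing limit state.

127.4 kips (weld metal governs)

Weld metal: throat = 0.707×0.375 = 0.26513 in, L = 2×7.625 = 15.25 in. φR_n = 0.75 × 0.6 × 70 × 0.26513 × 15.25 = 127.4 kips.
Base metal shear (0.625 in plate): yield φR_n = 1.0×0.6×50×0.625×15.25 = 285.9 kips; rupture φR_n = 0.75×0.6×70×0.625×15.25 = 300.2 kips; take 285.9 kips (yield).
Governing: min(127.4, 285.9) = 127.4 kips → weld metal.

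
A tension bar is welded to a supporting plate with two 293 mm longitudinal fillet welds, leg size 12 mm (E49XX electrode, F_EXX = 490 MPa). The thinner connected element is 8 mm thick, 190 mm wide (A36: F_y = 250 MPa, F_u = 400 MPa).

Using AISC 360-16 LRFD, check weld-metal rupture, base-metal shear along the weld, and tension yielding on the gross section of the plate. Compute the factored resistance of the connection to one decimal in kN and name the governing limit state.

342.0 kN (gross-section yield governs)

Weld metal: throat = 0.707×12 = 8.484 mm, L = 2×293 = 586 mm. φR_n = 0.75 × 0.6 × 490 × 8.484 × 586 = 1096.2 kN.
Base metal shear (8 mm plate): yield φR_n = 1.0×0.6×250×8×586 = 703.2 kN; rupture φR_n = 0.75×0.6×400×8×586 = 843.8 kN; take 703.2 kN (yield).
Tension yield (gross): A_g = 190×8 = 1520 mm². φR_n = 0.90 × 250 × 1520 = 342.0 kN.
Governing: min(1096.2, 703.2, 342.0) = 342.0 kN → gross-section yield.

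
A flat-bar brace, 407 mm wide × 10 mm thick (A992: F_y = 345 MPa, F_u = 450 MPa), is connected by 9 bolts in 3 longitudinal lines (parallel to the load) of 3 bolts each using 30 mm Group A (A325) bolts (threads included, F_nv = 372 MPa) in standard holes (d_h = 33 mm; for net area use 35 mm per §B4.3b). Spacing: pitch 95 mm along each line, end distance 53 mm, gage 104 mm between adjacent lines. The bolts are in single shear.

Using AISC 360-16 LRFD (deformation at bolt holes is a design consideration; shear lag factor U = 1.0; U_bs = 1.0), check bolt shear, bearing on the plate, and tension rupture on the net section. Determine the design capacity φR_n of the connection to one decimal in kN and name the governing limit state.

Bolt shear: A_b = π(30)²/4 = 706.86 mm². φR_n = 0.75 × 372 × 706.86 × 9 × 1 = 1774.9 kN.
Bearing (10 mm plate, F_u = 450 MPa): end bolts L_c = 53 − 33/2 = 36.5, R_n = min(1.2×36.5×10×450, 2.4×30×10×450) = 197.1 kN/bolt; interior L_c = 95 − 33 = 62, R_n = 324 kN/bolt. φR_n = 0.75 × (3×197.1 + 6×324) = 1901.5 kN.
Tension rupture (net): A_n = (407 − 3×35)×10 = 3020 mm² (U = 1.0, A_e = A_n). φR_n = 0.75 × 450 × 3020 = 1019.3 kN.
Governing: min(1774.9, 1901.5, 1019.3) = 1019.3 kN → net-section rupture.

1019.3 kN (net-section rupture governs)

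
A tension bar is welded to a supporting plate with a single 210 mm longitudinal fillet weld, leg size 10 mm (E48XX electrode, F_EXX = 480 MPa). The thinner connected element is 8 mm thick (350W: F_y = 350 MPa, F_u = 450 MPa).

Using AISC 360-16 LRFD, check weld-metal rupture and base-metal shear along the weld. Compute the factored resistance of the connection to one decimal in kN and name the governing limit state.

320.7 kN (weld metal governs)

Weld metal: throat = 0.707×10 = 7.07 mm, L = 210 mm. φR_n = 0.75 × 0.6 × 480 × 7.07 × 210 = 320.7 kN.
Base metal shear (8 mm plate): yield φR_n = 1.0×0.6×350×8×210 = 352.8 kN; rupture φR_n = 0.75×0.6×450×8×210 = 340.2 kN; take 340.2 kN (rupture).
Governing: min(320.7, 340.2) = 320.7 kN → weld metal.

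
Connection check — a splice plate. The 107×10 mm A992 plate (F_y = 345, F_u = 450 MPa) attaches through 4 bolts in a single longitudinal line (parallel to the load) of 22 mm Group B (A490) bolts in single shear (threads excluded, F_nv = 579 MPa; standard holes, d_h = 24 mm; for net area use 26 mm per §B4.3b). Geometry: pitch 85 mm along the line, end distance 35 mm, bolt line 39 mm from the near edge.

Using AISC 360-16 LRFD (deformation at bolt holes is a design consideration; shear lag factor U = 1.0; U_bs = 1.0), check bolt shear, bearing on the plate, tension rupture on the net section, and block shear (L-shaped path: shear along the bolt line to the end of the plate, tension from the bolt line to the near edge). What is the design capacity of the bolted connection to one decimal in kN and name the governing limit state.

273.4 kN (net-section rupture governs)

Bolt shear: A_b = π(22)²/4 = 380.13 mm². φR_n = 0.75 × 579 × 380.13 × 4 × 1 = 660.3 kN.
Bearing (10 mm plate, F_u = 450 MPa): end bolts L_c = 35 − 24/2 = 23, R_n = min(1.2×23×10×450, 2.4×22×10×450) = 124.2 kN/bolt; interior L_c = 85 − 24 = 61, R_n = 237.6 kN/bolt. φR_n = 0.75 × (1×124.2 + 3×237.6) = 627.8 kN.
Tension rupture (net): A_n = (107 − 1×26)×10 = 810 mm² (U = 1.0, A_e = A_n). φR_n = 0.75 × 450 × 810 = 273.4 kN.
Block shear: shear path 1×[35+3×85] = 1×290 mm, A_gv = 2900, A_nv = 1×(290 − 3.5×26)×10 = 1990 mm²; tension to near edge: (39 − 0.5×26)×10 = 260 mm². R_n = min(0.6×450×1990, 0.6×345×2900) + 1.0×450×260 = min(537.3, 600.3) + 117 = 654.3 kN. φR_n = 0.75 × 654.3 = 490.7 kN.
Governing: min(660.3, 627.8, 273.4, 490.7) = 273.4 kN → net-section rupture.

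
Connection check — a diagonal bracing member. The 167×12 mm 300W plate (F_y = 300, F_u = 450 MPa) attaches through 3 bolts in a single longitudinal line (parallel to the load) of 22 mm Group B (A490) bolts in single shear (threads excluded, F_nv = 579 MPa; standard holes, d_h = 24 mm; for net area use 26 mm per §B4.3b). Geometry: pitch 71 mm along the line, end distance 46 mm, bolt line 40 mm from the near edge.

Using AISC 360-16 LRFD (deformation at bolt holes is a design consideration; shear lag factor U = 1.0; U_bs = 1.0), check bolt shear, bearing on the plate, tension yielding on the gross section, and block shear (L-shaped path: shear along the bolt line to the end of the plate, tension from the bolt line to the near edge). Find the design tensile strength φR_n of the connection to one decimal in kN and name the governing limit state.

408.2 kN (block shear governs)

Bolt shear: A_b = π(22)²/4 = 380.13 mm². φR_n = 0.75 × 579 × 380.13 × 3 × 1 = 495.2 kN.
Bearing (12 mm plate, F_u = 450 MPa): end bolts L_c = 46 − 24/2 = 34, R_n = min(1.2×34×12×450, 2.4×22×12×450) = 220.32 kN/bolt; interior L_c = 71 − 24 = 47, R_n = 285.12 kN/bolt. φR_n = 0.75 × (1×220.32 + 2×285.12) = 592.9 kN.
Tension yield (gross): A_g = 167×12 = 2004 mm². φR_n = 0.90 × 300 × 2004 = 541.1 kN.
Block shear: shear path 1×[46+2×71] = 1×188 mm, A_gv = 2256, A_nv = 1×(188 − 2.5×26)×12 = 1476 mm²; tension to near edge: (40 − 0.5×26)×12 = 324 mm². R_n = min(0.6×450×1476, 0.6×300×2256) + 1.0×450×324 = min(398.52, 406.08) + 145.8 = 544.32 kN. φR_n = 0.75 × 544.32 = 408.2 kN.
Governing: min(495.2, 592.9, 541.1, 408.2) = 408.2 kN → block shear.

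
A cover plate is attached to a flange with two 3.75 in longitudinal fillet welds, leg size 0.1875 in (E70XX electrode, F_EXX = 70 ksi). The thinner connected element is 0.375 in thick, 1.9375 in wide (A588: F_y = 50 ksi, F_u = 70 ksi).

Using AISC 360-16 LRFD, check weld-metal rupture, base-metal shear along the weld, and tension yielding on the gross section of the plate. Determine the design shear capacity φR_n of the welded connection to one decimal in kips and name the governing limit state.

Weld metal: throat = 0.707×0.1875 = 0.13256 in, L = 2×3.75 = 7.5 in. φR_n = 0.75 × 0.6 × 70 × 0.13256 × 7.5 = 31.3 kips.
Base metal shear (0.375 in plate): yield φR_n = 1.0×0.6×50×0.375×7.5 = 84.4 kips; rupture φR_n = 0.75×0.6×70×0.375×7.5 = 88.6 kips; take 84.4 kips (yield).
Tension yield (gross): A_g = 1.9375×0.375 = 0.72656 in². φR_n = 0.90 × 50 × 0.72656 = 32.7 kips.
Governing: min(31.3, 84.4, 32.7) = 31.3 kips → weld metal.

31.3 kips (weld metal governs)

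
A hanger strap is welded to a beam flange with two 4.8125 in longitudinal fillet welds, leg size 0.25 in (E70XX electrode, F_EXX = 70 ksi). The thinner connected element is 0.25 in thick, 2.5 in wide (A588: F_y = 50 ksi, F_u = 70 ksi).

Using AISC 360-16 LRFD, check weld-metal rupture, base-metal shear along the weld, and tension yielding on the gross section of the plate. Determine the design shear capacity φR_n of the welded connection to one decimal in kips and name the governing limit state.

Weld metal: throat = 0.707×0.25 = 0.17675 in, L = 2×4.8125 = 9.625 in. φR_n = 0.75 × 0.6 × 70 × 0.17675 × 9.625 = 53.6 kips.
Base metal shear (0.25 in plate): yield φR_n = 1.0×0.6×50×0.25×9.625 = 72.2 kips; rupture φR_n = 0.75×0.6×70×0.25×9.625 = 75.8 kips; take 72.2 kips (yield).
Tension yield (gross): A_g = 2.5×0.25 = 0.625 in². φR_n = 0.90 × 50 × 0.625 = 28.1 kips.
Governing: min(53.6, 72.2, 28.1) = 28.1 kips → gross-section yield.

28.1 kips (gross-section yield governs)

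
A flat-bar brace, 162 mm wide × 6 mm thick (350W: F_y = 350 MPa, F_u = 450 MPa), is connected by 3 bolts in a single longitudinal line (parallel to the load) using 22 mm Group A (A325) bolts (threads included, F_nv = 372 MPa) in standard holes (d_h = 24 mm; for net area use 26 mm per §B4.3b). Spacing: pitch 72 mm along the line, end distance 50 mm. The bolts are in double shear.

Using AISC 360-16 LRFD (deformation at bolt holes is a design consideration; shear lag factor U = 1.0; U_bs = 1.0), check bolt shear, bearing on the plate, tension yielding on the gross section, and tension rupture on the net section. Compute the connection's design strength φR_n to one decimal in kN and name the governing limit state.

275.4 kN (net-section rupture governs)

Bolt shear: A_b = π(22)²/4 = 380.13 mm². φR_n = 0.75 × 372 × 380.13 × 3 × 2 = 636.3 kN.
Bearing (6 mm plate, F_u = 450 MPa): end bolts L_c = 50 − 24/2 = 38, R_n = min(1.2×38×6×450, 2.4×22×6×450) = 123.12 kN/bolt; interior L_c = 72 − 24 = 48, R_n = 142.56 kN/bolt. φR_n = 0.75 × (1×123.12 + 2×142.56) = 306.2 kN.
Tension yield (gross): A_g = 162×6 = 972 mm². φR_n = 0.90 × 350 × 972 = 306.2 kN.
Tension rupture (net): A_n = (162 − 1×26)×6 = 816 mm² (U = 1.0, A_e = A_n). φR_n = 0.75 × 450 × 816 = 275.4 kN.
Governing: min(636.3, 306.2, 306.2, 275.4) = 275.4 kN → net-section rupture.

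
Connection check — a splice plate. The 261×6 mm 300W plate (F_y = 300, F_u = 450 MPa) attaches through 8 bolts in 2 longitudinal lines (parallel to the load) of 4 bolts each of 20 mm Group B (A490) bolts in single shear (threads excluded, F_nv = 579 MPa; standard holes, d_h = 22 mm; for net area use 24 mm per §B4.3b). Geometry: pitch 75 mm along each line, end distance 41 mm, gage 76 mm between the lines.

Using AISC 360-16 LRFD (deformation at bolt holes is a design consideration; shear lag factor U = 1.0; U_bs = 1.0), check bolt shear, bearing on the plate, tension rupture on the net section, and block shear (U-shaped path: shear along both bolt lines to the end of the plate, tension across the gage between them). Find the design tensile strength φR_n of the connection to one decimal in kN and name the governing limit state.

431.3 kN (net-section rupture governs)

Bolt shear: A_b = π(20)²/4 = 314.16 mm². φR_n = 0.75 × 579 × 314.16 × 8 × 1 = 1091.4 kN.
Bearing (6 mm plate, F_u = 450 MPa): end bolts L_c = 41 − 22/2 = 30, R_n = min(1.2×30×6×450, 2.4×20×6×450) = 97.2 kN/bolt; interior L_c = 75 − 22 = 53, R_n = 129.6 kN/bolt. φR_n = 0.75 × (2×97.2 + 6×129.6) = 729.0 kN.
Tension rupture (net): A_n = (261 − 2×24)×6 = 1278 mm² (U = 1.0, A_e = A_n). φR_n = 0.75 × 450 × 1278 = 431.3 kN.
Block shear: shear path 2×[41+3×75] = 2×266 mm, A_gv = 3192, A_nv = 2×(266 − 3.5×24)×6 = 2184 mm²; tension across gage: (76 − 1×24)×6 = 312 mm². R_n = min(0.6×450×2184, 0.6×300×3192) + 1.0×450×312 = min(589.68, 574.56) + 140.4 = 714.96 kN. φR_n = 0.75 × 714.96 = 536.2 kN.
Governing: min(1091.4, 729.0, 431.3, 536.2) = 431.3 kN → net-section rupture.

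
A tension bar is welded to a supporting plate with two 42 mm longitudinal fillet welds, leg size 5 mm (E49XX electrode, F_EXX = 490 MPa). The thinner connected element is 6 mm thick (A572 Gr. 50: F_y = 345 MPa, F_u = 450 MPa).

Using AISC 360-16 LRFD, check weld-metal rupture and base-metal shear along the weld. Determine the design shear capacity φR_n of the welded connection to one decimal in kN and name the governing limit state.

65.5 kN (weld metal governs)

Weld metal: throat = 0.707×5 = 3.535 mm, L = 2×42 = 84 mm. φR_n = 0.75 × 0.6 × 490 × 3.535 × 84 = 65.5 kN.
Base metal shear (6 mm plate): yield φR_n = 1.0×0.6×345×6×84 = 104.3 kN; rupture φR_n = 0.75×0.6×450×6×84 = 102.1 kN; take 102.1 kN (rupture).
Governing: min(65.5, 102.1) = 65.5 kN → weld metal.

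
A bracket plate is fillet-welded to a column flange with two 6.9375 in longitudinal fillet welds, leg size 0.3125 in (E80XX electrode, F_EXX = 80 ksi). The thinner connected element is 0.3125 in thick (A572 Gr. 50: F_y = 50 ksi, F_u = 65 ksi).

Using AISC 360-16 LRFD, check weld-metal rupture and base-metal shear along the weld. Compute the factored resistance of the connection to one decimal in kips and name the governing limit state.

Weld metal: throat = 0.707×0.3125 = 0.22094 in, L = 2×6.9375 = 13.875 in. φR_n = 0.75 × 0.6 × 80 × 0.22094 × 13.875 = 110.4 kips.
Base metal shear (0.3125 in plate): yield φR_n = 1.0×0.6×50×0.3125×13.875 = 130.1 kips; rupture φR_n = 0.75×0.6×65×0.3125×13.875 = 126.8 kips; take 126.8 kips (rupture).
Governing: min(110.4, 126.8) = 110.4 kips → weld metal.

110.4 kips (weld metal governs)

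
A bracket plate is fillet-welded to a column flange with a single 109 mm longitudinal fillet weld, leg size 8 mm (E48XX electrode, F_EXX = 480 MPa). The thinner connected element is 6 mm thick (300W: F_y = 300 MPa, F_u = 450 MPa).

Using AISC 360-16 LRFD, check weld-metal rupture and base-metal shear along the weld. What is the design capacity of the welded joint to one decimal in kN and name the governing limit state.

117.7 kN (base-metal shear governs)

Weld metal: throat = 0.707×8 = 5.656 mm, L = 109 mm. φR_n = 0.75 × 0.6 × 480 × 5.656 × 109 = 133.2 kN.
Base metal shear (6 mm plate): yield φR_n = 1.0×0.6×300×6×109 = 117.7 kN; rupture φR_n = 0.75×0.6×450×6×109 = 132.4 kN; take 117.7 kN (yield).
Governing: min(133.2, 117.7) = 117.7 kN → base-metal shear.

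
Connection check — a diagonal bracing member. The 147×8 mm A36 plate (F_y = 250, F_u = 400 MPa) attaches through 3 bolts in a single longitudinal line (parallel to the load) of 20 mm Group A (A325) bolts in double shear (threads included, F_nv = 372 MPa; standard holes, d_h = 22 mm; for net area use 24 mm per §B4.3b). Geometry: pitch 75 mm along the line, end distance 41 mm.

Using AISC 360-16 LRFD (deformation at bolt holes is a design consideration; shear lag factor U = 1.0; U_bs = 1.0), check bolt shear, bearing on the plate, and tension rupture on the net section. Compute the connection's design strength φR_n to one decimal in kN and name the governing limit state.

295.2 kN (net-section rupture governs)

Bolt shear: A_b = π(20)²/4 = 314.16 mm². φR_n = 0.75 × 372 × 314.16 × 3 × 2 = 525.9 kN.
Bearing (8 mm plate, F_u = 400 MPa): end bolts L_c = 41 − 22/2 = 30, R_n = min(1.2×30×8×400, 2.4×20×8×400) = 115.2 kN/bolt; interior L_c = 75 − 22 = 53, R_n = 153.6 kN/bolt. φR_n = 0.75 × (1×115.2 + 2×153.6) = 316.8 kN.
Tension rupture (net): A_n = (147 − 1×24)×8 = 984 mm² (U = 1.0, A_e = A_n). φR_n = 0.75 × 400 × 984 = 295.2 kN.
Governing: min(525.9, 316.8, 295.2) = 295.2 kN → net-section rupture.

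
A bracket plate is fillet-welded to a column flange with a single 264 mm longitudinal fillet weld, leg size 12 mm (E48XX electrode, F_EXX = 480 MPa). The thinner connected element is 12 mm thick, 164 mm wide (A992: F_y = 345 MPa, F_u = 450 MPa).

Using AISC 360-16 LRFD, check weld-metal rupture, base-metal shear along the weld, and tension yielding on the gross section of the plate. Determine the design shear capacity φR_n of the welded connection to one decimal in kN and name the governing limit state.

Weld metal: throat = 0.707×12 = 8.484 mm, L = 264 mm. φR_n = 0.75 × 0.6 × 480 × 8.484 × 264 = 483.8 kN.
Base metal shear (12 mm plate): yield φR_n = 1.0×0.6×345×12×264 = 655.8 kN; rupture φR_n = 0.75×0.6×450×12×264 = 641.5 kN; take 641.5 kN (rupture).
Tension yield (gross): A_g = 164×12 = 1968 mm². φR_n = 0.90 × 345 × 1968 = 611.1 kN.
Governing: min(483.8, 641.5, 611.1) = 483.8 kN → weld metal.

483.8 kN (weld metal governs)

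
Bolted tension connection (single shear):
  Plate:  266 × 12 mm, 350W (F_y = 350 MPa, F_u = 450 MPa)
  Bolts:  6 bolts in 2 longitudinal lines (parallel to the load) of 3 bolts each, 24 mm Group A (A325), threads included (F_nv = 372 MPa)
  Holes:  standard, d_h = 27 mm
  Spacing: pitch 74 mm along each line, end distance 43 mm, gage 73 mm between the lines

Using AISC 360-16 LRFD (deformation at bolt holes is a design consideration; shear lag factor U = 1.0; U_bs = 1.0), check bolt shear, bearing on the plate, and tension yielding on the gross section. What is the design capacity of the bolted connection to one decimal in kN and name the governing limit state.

757.3 kN (bolt shear governs)

Bolt shear: A_b = π(24)²/4 = 452.39 mm². φR_n = 0.75 × 372 × 452.39 × 6 × 1 = 757.3 kN.
Bearing (12 mm plate, F_u = 450 MPa): end bolts L_c = 43 − 27/2 = 29.5, R_n = min(1.2×29.5×12×450, 2.4×24×12×450) = 191.16 kN/bolt; interior L_c = 74 − 27 = 47, R_n = 304.56 kN/bolt. φR_n = 0.75 × (2×191.16 + 4×304.56) = 1200.4 kN.
Tension yield (gross): A_g = 266×12 = 3192 mm². φR_n = 0.90 × 350 × 3192 = 1005.5 kN.
Governing: min(757.3, 1200.4, 1005.5) = 757.3 kN → bolt shear.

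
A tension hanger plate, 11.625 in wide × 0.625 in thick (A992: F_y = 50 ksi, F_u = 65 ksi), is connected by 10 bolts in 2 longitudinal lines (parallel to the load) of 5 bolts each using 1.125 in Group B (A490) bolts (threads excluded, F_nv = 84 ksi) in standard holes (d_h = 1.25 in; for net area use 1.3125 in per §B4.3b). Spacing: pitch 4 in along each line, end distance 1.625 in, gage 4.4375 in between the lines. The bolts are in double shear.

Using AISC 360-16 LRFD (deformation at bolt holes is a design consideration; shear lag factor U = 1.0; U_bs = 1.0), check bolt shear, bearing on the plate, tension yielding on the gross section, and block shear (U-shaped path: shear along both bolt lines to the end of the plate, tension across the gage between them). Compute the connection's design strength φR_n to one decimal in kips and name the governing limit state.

327.0 kips (gross-section yield governs)

Bolt shear: A_b = π(1.125)²/4 = 0.99402 in². φR_n = 0.75 × 84 × 0.99402 × 10 × 2 = 1252.5 kips.
Bearing (0.625 in plate, F_u = 65 ksi): end bolts L_c = 1.625 − 1.25/2 = 1, R_n = min(1.2×1×0.625×65, 2.4×1.125×0.625×65) = 48.75 kips/bolt; interior L_c = 4 − 1.25 = 2.75, R_n = 109.69 kips/bolt. φR_n = 0.75 × (2×48.75 + 8×109.69) = 731.3 kips.
Tension yield (gross): A_g = 11.625×0.625 = 7.2656 in². φR_n = 0.90 × 50 × 7.2656 = 327.0 kips.
Block shear: shear path 2×[1.625+4×4] = 2×17.625 in, A_gv = 22.031, A_nv = 2×(17.625 − 4.5×1.3125)×0.625 = 14.648 in²; tension across gage: (4.4375 − 1×1.3125)×0.625 = 1.9531 in². R_n = min(0.6×65×14.648, 0.6×50×22.031) + 1.0×65×1.9531 = min(571.27, 660.93) + 126.95 = 698.22 kips. φR_n = 0.75 × 698.22 = 523.7 kips.
Governing: min(1252.5, 731.3, 327.0, 523.7) = 327.0 kips → gross-section yield.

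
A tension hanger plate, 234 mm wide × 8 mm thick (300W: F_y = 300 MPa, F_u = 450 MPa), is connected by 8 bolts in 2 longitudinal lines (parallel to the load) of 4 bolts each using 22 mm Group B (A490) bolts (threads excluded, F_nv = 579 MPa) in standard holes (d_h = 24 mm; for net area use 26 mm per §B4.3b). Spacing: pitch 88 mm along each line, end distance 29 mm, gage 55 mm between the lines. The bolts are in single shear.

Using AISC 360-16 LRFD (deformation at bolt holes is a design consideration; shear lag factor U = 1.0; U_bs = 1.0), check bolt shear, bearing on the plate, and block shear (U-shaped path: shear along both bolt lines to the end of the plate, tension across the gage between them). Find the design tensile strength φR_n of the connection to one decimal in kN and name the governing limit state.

Bolt shear: A_b = π(22)²/4 = 380.13 mm². φR_n = 0.75 × 579 × 380.13 × 8 × 1 = 1320.6 kN.
Bearing (8 mm plate, F_u = 450 MPa): end bolts L_c = 29 − 24/2 = 17, R_n = min(1.2×17×8×450, 2.4×22×8×450) = 73.44 kN/bolt; interior L_c = 88 − 24 = 64, R_n = 190.08 kN/bolt. φR_n = 0.75 × (2×73.44 + 6×190.08) = 965.5 kN.
Block shear: shear path 2×[29+3×88] = 2×293 mm, A_gv = 4688, A_nv = 2×(293 − 3.5×26)×8 = 3232 mm²; tension across gage: (55 − 1×26)×8 = 232 mm². R_n = min(0.6×450×3232, 0.6×300×4688) + 1.0×450×232 = min(872.64, 843.84) + 104.4 = 948.24 kN. φR_n = 0.75 × 948.24 = 711.2 kN.
Governing: min(1320.6, 965.5, 711.2) = 711.2 kN → block shear.

711.2 kN (block shear governs)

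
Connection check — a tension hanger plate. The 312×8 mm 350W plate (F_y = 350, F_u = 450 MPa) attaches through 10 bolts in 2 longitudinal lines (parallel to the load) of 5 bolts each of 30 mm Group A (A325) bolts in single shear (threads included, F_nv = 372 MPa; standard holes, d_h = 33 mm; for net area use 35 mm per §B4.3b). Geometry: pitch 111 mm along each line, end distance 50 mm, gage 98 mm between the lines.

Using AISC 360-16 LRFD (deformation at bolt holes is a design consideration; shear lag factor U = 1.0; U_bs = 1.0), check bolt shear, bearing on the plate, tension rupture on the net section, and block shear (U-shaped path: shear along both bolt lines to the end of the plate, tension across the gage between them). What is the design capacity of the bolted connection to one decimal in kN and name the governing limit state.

Bolt shear: A_b = π(30)²/4 = 706.86 mm². φR_n = 0.75 × 372 × 706.86 × 10 × 1 = 1972.1 kN.
Bearing (8 mm plate, F_u = 450 MPa): end bolts L_c = 50 − 33/2 = 33.5, R_n = min(1.2×33.5×8×450, 2.4×30×8×450) = 144.72 kN/bolt; interior L_c = 111 − 33 = 78, R_n = 259.2 kN/bolt. φR_n = 0.75 × (2×144.72 + 8×259.2) = 1772.3 kN.
Tension rupture (net): A_n = (312 − 2×35)×8 = 1936 mm² (U = 1.0, A_e = A_n). φR_n = 0.75 × 450 × 1936 = 653.4 kN.
Block shear: shear path 2×[50+4×111] = 2×494 mm, A_gv = 7904, A_nv = 2×(494 − 4.5×35)×8 = 5384 mm²; tension across gage: (98 − 1×35)×8 = 504 mm². R_n = min(0.6×450×5384, 0.6×350×7904) + 1.0×450×504 = min(1453.7, 1659.8) + 226.8 = 1680.5 kN. φR_n = 0.75 × 1680.5 = 1260.4 kN.
Governing: min(1972.1, 1772.3, 653.4, 1260.4) = 653.4 kN → net-section rupture.

653.4 kN (net-section rupture governs)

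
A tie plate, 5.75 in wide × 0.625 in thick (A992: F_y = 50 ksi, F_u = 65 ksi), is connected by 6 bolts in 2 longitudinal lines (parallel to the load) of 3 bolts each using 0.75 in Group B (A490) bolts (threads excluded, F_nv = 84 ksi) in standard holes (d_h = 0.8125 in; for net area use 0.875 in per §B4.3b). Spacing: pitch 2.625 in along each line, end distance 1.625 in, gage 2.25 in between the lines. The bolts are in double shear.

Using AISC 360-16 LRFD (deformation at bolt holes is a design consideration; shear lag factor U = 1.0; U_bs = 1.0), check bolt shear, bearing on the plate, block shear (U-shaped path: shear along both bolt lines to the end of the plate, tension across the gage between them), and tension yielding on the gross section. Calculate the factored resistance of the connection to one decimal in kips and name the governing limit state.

161.7 kips (gross-section yield governs)

Bolt shear: A_b = π(0.75)²/4 = 0.44179 in². φR_n = 0.75 × 84 × 0.44179 × 6 × 2 = 334.0 kips.
Bearing (0.625 in plate, F_u = 65 ksi): end bolts L_c = 1.625 − 0.8125/2 = 1.21875, R_n = min(1.2×1.21875×0.625×65, 2.4×0.75×0.625×65) = 59.414 kips/bolt; interior L_c = 2.625 − 0.8125 = 1.8125, R_n = 73.125 kips/bolt. φR_n = 0.75 × (2×59.414 + 4×73.125) = 308.5 kips.
Block shear: shear path 2×[1.625+2×2.625] = 2×6.875 in, A_gv = 8.5938, A_nv = 2×(6.875 − 2.5×0.875)×0.625 = 5.8594 in²; tension across gage: (2.25 − 1×0.875)×0.625 = 0.85938 in². R_n = min(0.6×65×5.8594, 0.6×50×8.5938) + 1.0×65×0.85938 = min(228.52, 257.81) + 55.86 = 284.38 kips. φR_n = 0.75 × 284.38 = 213.3 kips.
Tension yield (gross): A_g = 5.75×0.625 = 3.5938 in². φR_n = 0.90 × 50 × 3.5938 = 161.7 kips.
Governing: min(334.0, 308.5, 213.3, 161.7) = 161.7 kips → gross-section yield.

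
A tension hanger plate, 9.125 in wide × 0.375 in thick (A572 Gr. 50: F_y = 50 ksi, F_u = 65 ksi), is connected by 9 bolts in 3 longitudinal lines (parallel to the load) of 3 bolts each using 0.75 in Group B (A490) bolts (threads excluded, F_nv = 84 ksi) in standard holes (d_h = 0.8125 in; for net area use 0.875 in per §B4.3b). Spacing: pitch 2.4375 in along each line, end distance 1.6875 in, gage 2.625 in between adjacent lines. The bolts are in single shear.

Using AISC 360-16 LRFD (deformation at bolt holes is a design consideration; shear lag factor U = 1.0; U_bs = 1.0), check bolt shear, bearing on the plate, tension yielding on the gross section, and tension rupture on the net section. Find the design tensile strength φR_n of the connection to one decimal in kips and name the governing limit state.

Bolt shear: A_b = π(0.75)²/4 = 0.44179 in². φR_n = 0.75 × 84 × 0.44179 × 9 × 1 = 250.5 kips.
Bearing (0.375 in plate, F_u = 65 ksi): end bolts L_c = 1.6875 − 0.8125/2 = 1.28125, R_n = min(1.2×1.28125×0.375×65, 2.4×0.75×0.375×65) = 37.477 kips/bolt; interior L_c = 2.4375 − 0.8125 = 1.625, R_n = 43.875 kips/bolt. φR_n = 0.75 × (3×37.477 + 6×43.875) = 281.8 kips.
Tension yield (gross): A_g = 9.125×0.375 = 3.4219 in². φR_n = 0.90 × 50 × 3.4219 = 154.0 kips.
Tension rupture (net): A_n = (9.125 − 3×0.875)×0.375 = 2.4375 in² (U = 1.0, A_e = A_n). φR_n = 0.75 × 65 × 2.4375 = 118.8 kips.
Governing: min(250.5, 281.8, 154.0, 118.8) = 118.8 kips → net-section rupture.

118.8 kips (net-section rupture governs)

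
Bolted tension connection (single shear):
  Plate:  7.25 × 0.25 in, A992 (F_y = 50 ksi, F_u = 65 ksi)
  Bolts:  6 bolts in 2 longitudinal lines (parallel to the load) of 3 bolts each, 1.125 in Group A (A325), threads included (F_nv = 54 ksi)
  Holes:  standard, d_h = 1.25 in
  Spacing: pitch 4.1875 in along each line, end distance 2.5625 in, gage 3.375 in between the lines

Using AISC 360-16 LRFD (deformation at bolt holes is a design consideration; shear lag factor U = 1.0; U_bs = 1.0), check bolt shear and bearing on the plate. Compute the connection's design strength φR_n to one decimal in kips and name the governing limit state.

188.3 kips (bearing governs)

Bolt shear: A_b = π(1.125)²/4 = 0.99402 in². φR_n = 0.75 × 54 × 0.99402 × 6 × 1 = 241.5 kips.
Bearing (0.25 in plate, F_u = 65 ksi): end bolts L_c = 2.5625 − 1.25/2 = 1.9375, R_n = min(1.2×1.9375×0.25×65, 2.4×1.125×0.25×65) = 37.781 kips/bolt; interior L_c = 4.1875 − 1.25 = 2.9375, R_n = 43.875 kips/bolt. φR_n = 0.75 × (2×37.781 + 4×43.875) = 188.3 kips.
Governing: min(241.5, 188.3) = 188.3 kips → bearing.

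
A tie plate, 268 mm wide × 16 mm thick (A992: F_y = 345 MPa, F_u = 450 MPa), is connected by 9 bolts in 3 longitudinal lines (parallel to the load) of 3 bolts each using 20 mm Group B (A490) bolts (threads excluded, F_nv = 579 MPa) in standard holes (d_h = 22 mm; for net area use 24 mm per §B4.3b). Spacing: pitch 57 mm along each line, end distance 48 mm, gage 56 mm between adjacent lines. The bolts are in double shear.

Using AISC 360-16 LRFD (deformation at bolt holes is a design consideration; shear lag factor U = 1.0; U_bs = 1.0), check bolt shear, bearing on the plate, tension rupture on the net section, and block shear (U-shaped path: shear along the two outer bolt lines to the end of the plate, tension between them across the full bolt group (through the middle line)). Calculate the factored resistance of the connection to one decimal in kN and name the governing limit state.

1006.6 kN (block shear governs)

Bolt shear: A_b = π(20)²/4 = 314.16 mm². φR_n = 0.75 × 579 × 314.16 × 9 × 2 = 2455.6 kN.
Bearing (16 mm plate, F_u = 450 MPa): end bolts L_c = 48 − 22/2 = 37, R_n = min(1.2×37×16×450, 2.4×20×16×450) = 319.68 kN/bolt; interior L_c = 57 − 22 = 35, R_n = 302.4 kN/bolt. φR_n = 0.75 × (3×319.68 + 6×302.4) = 2080.1 kN.
Tension rupture (net): A_n = (268 − 3×24)×16 = 3136 mm² (U = 1.0, A_e = A_n). φR_n = 0.75 × 450 × 3136 = 1058.4 kN.
Block shear: shear path 2×[48+2×57] = 2×162 mm, A_gv = 5184, A_nv = 2×(162 − 2.5×24)×16 = 3264 mm²; tension across gage: (112 − 2×24)×16 = 1024 mm². R_n = min(0.6×450×3264, 0.6×345×5184) + 1.0×450×1024 = min(881.28, 1073.1) + 460.8 = 1342.1 kN. φR_n = 0.75 × 1342.1 = 1006.6 kN.
Governing: min(2455.6, 2080.1, 1058.4, 1006.6) = 1006.6 kN → block shear.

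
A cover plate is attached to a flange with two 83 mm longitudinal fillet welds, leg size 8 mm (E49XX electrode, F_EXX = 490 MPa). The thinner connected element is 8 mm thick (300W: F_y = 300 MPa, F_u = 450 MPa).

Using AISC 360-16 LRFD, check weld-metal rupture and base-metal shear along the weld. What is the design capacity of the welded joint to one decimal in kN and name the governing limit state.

207.0 kN (weld metal governs)

Weld metal: throat = 0.707×8 = 5.656 mm, L = 2×83 = 166 mm. φR_n = 0.75 × 0.6 × 490 × 5.656 × 166 = 207.0 kN.
Base metal shear (8 mm plate): yield φR_n = 1.0×0.6×300×8×166 = 239.0 kN; rupture φR_n = 0.75×0.6×450×8×166 = 268.9 kN; take 239.0 kN (yield).
Governing: min(207.0, 239.0) = 207.0 kN → weld metal.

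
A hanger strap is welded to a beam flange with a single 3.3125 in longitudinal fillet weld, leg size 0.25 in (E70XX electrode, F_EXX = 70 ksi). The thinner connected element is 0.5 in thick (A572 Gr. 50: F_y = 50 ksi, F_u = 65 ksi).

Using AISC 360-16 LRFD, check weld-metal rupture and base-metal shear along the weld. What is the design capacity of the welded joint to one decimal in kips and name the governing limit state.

18.4 kips (weld metal governs)

Weld metal: throat = 0.707×0.25 = 0.17675 in, L = 3.3125 in. φR_n = 0.75 × 0.6 × 70 × 0.17675 × 3.3125 = 18.4 kips.
Base metal shear (0.5 in plate): yield φR_n = 1.0×0.6×50×0.5×3.3125 = 49.7 kips; rupture φR_n = 0.75×0.6×65×0.5×3.3125 = 48.4 kips; take 48.4 kips (rupture).
Governing: min(18.4, 48.4) = 18.4 kips → weld metal.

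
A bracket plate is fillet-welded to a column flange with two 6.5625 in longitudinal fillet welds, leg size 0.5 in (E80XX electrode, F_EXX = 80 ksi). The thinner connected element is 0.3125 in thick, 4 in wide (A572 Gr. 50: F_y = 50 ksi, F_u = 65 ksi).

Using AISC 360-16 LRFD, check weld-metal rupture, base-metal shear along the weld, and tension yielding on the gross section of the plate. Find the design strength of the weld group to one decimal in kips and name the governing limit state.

56.3 kips (gross-section yield governs)

Weld metal: throat = 0.707×0.5 = 0.3535 in, L = 2×6.5625 = 13.125 in. φR_n = 0.75 × 0.6 × 80 × 0.3535 × 13.125 = 167.0 kips.
Base metal shear (0.3125 in plate): yield φR_n = 1.0×0.6×50×0.3125×13.125 = 123.0 kips; rupture φR_n = 0.75×0.6×65×0.3125×13.125 = 120.0 kips; take 120.0 kips (rupture).
Tension yield (gross): A_g = 4×0.3125 = 1.25 in². φR_n = 0.90 × 50 × 1.25 = 56.3 kips.
Governing: min(167.0, 120.0, 56.3) = 56.3 kips → gross-section yield.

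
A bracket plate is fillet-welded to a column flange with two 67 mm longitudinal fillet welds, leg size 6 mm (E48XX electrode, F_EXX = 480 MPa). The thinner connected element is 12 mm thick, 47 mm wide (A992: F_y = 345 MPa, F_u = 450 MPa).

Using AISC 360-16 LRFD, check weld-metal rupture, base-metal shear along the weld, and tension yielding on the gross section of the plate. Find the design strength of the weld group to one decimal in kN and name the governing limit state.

122.8 kN (weld metal governs)

Weld metal: throat = 0.707×6 = 4.242 mm, L = 2×67 = 134 mm. φR_n = 0.75 × 0.6 × 480 × 4.242 × 134 = 122.8 kN.
Base metal shear (12 mm plate): yield φR_n = 1.0×0.6×345×12×134 = 332.9 kN; rupture φR_n = 0.75×0.6×450×12×134 = 325.6 kN; take 325.6 kN (rupture).
Tension yield (gross): A_g = 47×12 = 564 mm². φR_n = 0.90 × 345 × 564 = 175.1 kN.
Governing: min(122.8, 325.6, 175.1) = 122.8 kN → weld metal.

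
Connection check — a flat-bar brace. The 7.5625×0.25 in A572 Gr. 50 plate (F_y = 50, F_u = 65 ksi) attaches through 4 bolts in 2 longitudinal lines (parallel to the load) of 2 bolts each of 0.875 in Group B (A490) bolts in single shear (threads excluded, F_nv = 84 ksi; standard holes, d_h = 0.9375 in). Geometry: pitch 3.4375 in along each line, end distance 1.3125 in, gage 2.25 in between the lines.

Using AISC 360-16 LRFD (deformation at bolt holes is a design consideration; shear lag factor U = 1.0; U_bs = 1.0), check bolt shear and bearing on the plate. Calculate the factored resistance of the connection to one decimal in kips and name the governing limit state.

75.9 kips (bearing governs)

Bolt shear: A_b = π(0.875)²/4 = 0.60132 in². φR_n = 0.75 × 84 × 0.60132 × 4 × 1 = 151.5 kips.
Bearing (0.25 in plate, F_u = 65 ksi): end bolts L_c = 1.3125 − 0.9375/2 = 0.84375, R_n = min(1.2×0.84375×0.25×65, 2.4×0.875×0.25×65) = 16.453 kips/bolt; interior L_c = 3.4375 − 0.9375 = 2.5, R_n = 34.125 kips/bolt. φR_n = 0.75 × (2×16.453 + 2×34.125) = 75.9 kips.
Governing: min(151.5, 75.9) = 75.9 kips → bearing.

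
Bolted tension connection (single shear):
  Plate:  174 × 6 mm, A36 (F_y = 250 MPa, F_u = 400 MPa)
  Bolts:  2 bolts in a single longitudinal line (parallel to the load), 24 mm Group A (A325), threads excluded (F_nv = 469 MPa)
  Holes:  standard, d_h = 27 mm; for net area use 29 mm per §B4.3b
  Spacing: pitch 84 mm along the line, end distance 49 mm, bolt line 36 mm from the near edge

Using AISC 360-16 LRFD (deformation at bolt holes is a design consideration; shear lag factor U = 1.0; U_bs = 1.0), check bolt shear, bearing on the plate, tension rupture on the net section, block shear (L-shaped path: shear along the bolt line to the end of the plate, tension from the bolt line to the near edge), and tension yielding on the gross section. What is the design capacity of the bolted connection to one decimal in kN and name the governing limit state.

128.5 kN (block shear governs)

Bolt shear: A_b = π(24)²/4 = 452.39 mm². φR_n = 0.75 × 469 × 452.39 × 2 × 1 = 318.3 kN.
Bearing (6 mm plate, F_u = 400 MPa): end bolts L_c = 49 − 27/2 = 35.5, R_n = min(1.2×35.5×6×400, 2.4×24×6×400) = 102.24 kN/bolt; interior L_c = 84 − 27 = 57, R_n = 138.24 kN/bolt. φR_n = 0.75 × (1×102.24 + 1×138.24) = 180.4 kN.
Tension rupture (net): A_n = (174 − 1×29)×6 = 870 mm² (U = 1.0, A_e = A_n). φR_n = 0.75 × 400 × 870 = 261.0 kN.
Block shear: shear path 1×[49+1×84] = 1×133 mm, A_gv = 798, A_nv = 1×(133 − 1.5×29)×6 = 537 mm²; tension to near edge: (36 − 0.5×29)×6 = 129 mm². R_n = min(0.6×400×537, 0.6×250×798) + 1.0×400×129 = min(128.88, 119.7) + 51.6 = 171.3 kN. φR_n = 0.75 × 171.3 = 128.5 kN.
Tension yield (gross): A_g = 174×6 = 1044 mm². φR_n = 0.90 × 250 × 1044 = 234.9 kN.
Governing: min(318.3, 180.4, 261.0, 128.5, 234.9) = 128.5 kN → block shear.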